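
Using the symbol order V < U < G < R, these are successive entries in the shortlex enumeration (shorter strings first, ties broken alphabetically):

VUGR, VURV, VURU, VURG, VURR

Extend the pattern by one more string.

Treat VURR as a base-4 numeral over the given alphabet and add one, carrying through any trailing R's.

VGVV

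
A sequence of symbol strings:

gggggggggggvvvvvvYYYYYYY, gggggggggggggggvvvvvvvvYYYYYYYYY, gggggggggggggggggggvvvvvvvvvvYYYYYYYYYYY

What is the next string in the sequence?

gggggggggggggggggggggggvvvvvvvvvvvvYYYYYYYYYYYYY

The n-th term is 4n+3 g's then 2n+2 v's then 2n+3 Y's, where the shown terms are n = 2, 3, 4.
For the next term, n = 5, so the run lengths are 23, 12, 13.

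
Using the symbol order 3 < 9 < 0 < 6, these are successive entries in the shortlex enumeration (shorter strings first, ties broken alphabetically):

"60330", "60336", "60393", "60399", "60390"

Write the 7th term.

60303

Advancing 2 positions from 60390 through 60390 → 60396 reaches term 7.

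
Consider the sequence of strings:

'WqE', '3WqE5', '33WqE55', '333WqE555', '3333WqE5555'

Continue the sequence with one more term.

Each term wraps the previous one in 3 on the left and 5 on the right.
So the next term is 3·3333WqE5555·5.

33333WqE55555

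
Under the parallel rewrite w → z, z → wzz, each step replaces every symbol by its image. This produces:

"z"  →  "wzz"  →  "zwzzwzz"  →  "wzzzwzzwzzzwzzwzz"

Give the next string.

Replace each of the 17 characters of wzzzwzzwzzzwzzwzz in place — z wzz wzz wzz z wzz wzz z wzz wzz wzz z wzz wzz z wzz wzz — and concatenate.

zwzzwzzwzzzwzzwzzzwzzwzzwzzzwzzwzzzwzzwzz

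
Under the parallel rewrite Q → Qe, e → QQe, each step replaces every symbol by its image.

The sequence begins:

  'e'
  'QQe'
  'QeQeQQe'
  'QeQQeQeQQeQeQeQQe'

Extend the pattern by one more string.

QeQQeQeQeQQeQeQQeQeQeQQeQeQQeQeQQeQeQeQQe

Applying the rule to each of the 17 symbols of QeQQeQeQQeQeQeQQe gives the pieces Qe QQe Qe Qe QQe Qe QQe Qe Qe QQe Qe QQe Qe QQe Qe Qe QQe, which concatenate to the answer.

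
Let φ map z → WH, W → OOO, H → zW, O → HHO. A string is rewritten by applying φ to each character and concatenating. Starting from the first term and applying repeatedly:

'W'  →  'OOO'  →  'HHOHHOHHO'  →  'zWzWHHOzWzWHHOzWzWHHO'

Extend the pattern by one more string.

WHOOOWHOOOzWzWHHOWHOOOWHOOOzWzWHHOWHOOOWHOOOzWzWHHO

Applying the rule to each of the 21 symbols of zWzWHHOzWzWHHOzWzWHHO gives the pieces WH OOO WH OOO zW zW HHO WH OOO WH OOO zW zW HHO WH OOO WH OOO zW zW HHO, which concatenate to the answer.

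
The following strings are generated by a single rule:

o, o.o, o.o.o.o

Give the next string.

Each string is two copies of the previous one joined by '.'.
Doubling o.o.o.o with '.' between the halves:

o.o.o.o.o.o.o.o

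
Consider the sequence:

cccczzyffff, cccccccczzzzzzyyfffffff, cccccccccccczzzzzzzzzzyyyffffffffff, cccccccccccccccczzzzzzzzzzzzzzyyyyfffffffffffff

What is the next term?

cccccccccccccccccccczzzzzzzzzzzzzzzzzzyyyyyffffffffffffffff

Reading off run lengths: c runs 4, 8, 12, 16; z runs 2, 6, 10, 14; y runs 1, 2, 3, 4; f runs 4, 7, 10, 13 — each is linear in n (n = 1, 2, …).
At n = 5 the blocks have lengths 20, 18, 5, 16.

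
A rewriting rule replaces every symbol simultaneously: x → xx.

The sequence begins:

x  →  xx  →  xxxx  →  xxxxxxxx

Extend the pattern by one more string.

xxxxxxxxxxxxxxxx

Expanding xxxxxxxx: x→xx, x→xx, x→xx, x→xx, x→xx, x→xx, x→xx, x→xx. Concatenated: xx xx xx xx xx xx xx xx.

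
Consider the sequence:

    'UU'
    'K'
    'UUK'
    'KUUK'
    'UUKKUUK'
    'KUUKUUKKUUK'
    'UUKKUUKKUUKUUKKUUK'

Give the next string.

This is a Fibonacci-style word recurrence s(k) = s(k−2)·s(k−1): e.g. UU·K = UUK.
The next term joins KUUKUUKKUUK and UUKKUUKKUUKUUKKUUK.

KUUKUUKKUUKUUKKUUKKUUKUUKKUUK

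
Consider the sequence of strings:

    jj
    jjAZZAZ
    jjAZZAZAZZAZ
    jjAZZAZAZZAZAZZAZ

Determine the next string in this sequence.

Every step adds AZZAZ to the end: s(k+1) = s(k)·AZZAZ.
Applying this once more to jjAZZAZAZZAZAZZAZ:

jjAZZAZAZZAZAZZAZAZZAZ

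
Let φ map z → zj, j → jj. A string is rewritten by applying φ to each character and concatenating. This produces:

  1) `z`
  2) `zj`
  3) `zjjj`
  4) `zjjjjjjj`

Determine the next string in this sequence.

zjjjjjjjjjjjjjjj

Expanding zjjjjjjj: z→zj, j→jj, j→jj, j→jj, j→jj, j→jj, j→jj, j→jj. Concatenated: zj jj jj jj jj jj jj jj.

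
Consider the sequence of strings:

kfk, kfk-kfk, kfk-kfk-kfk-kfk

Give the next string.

kfk-kfk-kfk-kfk-kfk-kfk-kfk-kfk

Each string is two copies of the previous one joined by '-'.
One more doubling of kfk-kfk-kfk-kfk gives the answer.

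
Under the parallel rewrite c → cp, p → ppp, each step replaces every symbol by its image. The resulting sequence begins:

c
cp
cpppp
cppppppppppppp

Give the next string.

φ(cppppppppppppp) expands symbol-by-symbol to cp ppp ppp ppp ppp ppp ppp ppp ppp ppp ppp ppp ppp ppp; joining the 14 pieces gives the next term.

cpppppppppppppppppppppppppppppppppppppppp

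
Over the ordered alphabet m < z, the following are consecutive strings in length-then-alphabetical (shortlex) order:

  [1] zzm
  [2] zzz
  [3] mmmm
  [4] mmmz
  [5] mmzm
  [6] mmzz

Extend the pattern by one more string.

mzmm

The successor of mmzz increments the rightmost position that isn't already z and resets every position after it to m.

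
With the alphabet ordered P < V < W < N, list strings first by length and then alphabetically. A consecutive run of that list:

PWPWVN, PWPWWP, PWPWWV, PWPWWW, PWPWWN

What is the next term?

The successor of PWPWWN increments the rightmost position that isn't already N and resets every position after it to P.

PWPWNP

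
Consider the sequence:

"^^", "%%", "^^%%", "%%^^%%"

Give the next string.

^^%%%%^^%%

This is a Fibonacci-style word recurrence s(k) = s(k−2)·s(k−1): e.g. ^^·%% = ^^%%.
Continuing: ^^%% · %%^^%% gives term 5.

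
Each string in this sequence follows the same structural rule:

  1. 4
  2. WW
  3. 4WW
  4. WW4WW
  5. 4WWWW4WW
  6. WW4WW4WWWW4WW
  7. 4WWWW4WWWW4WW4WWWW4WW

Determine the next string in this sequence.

Each term (from the third on) is the two preceding terms concatenated in order: term 3 = 4·WW = 4WW.
Continuing: WW4WW4WWWW4WW · 4WWWW4WWWW4WW4WWWW4WW gives term 8.

WW4WW4WWWW4WW4WWWW4WWWW4WW4WWWW4WW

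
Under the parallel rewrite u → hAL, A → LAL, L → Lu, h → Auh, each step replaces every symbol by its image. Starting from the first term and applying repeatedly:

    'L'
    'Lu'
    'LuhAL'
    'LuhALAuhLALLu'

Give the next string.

LuhALAuhLALLuLALhALAuhLuLALLuLuhAL

φ(LuhALAuhLALLu) expands symbol-by-symbol to Lu hAL Auh LAL Lu LAL hAL Auh Lu LAL Lu Lu hAL; joining the 13 pieces gives the next term.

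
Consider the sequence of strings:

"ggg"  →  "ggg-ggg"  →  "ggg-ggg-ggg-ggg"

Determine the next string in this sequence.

ggg-ggg-ggg-ggg-ggg-ggg-ggg-ggg

s(k+1) = s(k)·-·s(k) — each term doubles the last with '-' between the halves.
One more doubling of ggg-ggg-ggg-ggg gives the answer.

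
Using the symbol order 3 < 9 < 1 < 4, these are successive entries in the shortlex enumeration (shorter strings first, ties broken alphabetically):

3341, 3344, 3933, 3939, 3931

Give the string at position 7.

3993

Continuing the enumeration 2 steps past 3931: 3931 → 3934 → (answer).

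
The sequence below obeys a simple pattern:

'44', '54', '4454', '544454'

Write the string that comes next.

Each term (from the third on) is the two preceding terms concatenated in order: term 3 = 44·54 = 4454.
Continuing: 4454 · 544454 gives term 5.

4454544454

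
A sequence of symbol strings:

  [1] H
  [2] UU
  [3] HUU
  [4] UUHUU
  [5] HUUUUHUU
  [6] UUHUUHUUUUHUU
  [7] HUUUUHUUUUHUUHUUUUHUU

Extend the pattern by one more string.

UUHUUHUUUUHUUHUUUUHUUUUHUUHUUUUHUU

From term 3 onward, concatenate the second-to-last term with the last: H·UU = HUU, UU·HUU = UUHUU, …
The next term joins UUHUUHUUUUHUU and HUUUUHUUUUHUUHUUUUHUU.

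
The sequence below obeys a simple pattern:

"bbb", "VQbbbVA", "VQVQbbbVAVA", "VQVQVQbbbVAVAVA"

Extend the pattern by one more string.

Each term wraps the previous one in VQ on the left and VA on the right.
So the next term is VQ·VQVQVQbbbVAVAVA·VA.

VQVQVQVQbbbVAVAVAVA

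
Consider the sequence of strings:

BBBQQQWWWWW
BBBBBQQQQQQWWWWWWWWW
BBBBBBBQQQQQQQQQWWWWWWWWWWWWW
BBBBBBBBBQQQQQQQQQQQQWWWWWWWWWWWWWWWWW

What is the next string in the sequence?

The n-th term is 2n+1 B's then 3n Q's then 4n+1 W's (n = 1, 2, …).
At n = 5 the blocks have lengths 11, 15, 21.

BBBBBBBBBBBQQQQQQQQQQQQQQQWWWWWWWWWWWWWWWWWWWWW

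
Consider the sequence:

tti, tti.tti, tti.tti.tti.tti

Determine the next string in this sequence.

Each string is two copies of the previous one joined by '.'.
One more doubling of tti.tti.tti.tti gives the answer.

tti.tti.tti.tti.tti.tti.tti.tti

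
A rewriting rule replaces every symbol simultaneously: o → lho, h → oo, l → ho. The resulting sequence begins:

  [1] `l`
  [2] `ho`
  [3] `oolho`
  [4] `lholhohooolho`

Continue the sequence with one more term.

Rewriting the 13 symbols of lholhohooolho one by one yields ho oo lho ho oo lho oo lho lho lho ho oo lho; concatenated:

hooolhohooolhooolholholhohooolho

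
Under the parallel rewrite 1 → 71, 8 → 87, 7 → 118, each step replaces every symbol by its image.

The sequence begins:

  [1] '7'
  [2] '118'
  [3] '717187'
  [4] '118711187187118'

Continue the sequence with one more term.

Rewriting the 15 symbols of 118711187187118 one by one yields 71 71 87 118 71 71 71 87 118 71 87 118 71 71 87; concatenated:

717187118717171871187187118717187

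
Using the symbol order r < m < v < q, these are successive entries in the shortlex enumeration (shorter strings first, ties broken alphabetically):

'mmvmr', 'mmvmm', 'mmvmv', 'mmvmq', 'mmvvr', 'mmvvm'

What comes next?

Find the rightmost character of mmvvm below q, bump it to the next letter, and reset everything to its right to r.

mmvvv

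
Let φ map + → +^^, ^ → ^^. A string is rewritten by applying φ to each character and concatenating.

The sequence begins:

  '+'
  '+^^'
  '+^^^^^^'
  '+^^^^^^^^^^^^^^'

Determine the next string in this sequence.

+^^^^^^^^^^^^^^^^^^^^^^^^^^^^^^

φ(+^^^^^^^^^^^^^^) expands symbol-by-symbol to +^^ ^^ ^^ ^^ ^^ ^^ ^^ ^^ ^^ ^^ ^^ ^^ ^^ ^^ ^^; joining the 15 pieces gives the next term.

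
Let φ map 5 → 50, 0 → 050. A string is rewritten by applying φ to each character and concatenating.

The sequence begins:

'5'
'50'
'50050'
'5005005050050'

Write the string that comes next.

Applying the rule to each of the 13 symbols of 5005005050050 gives the pieces 50 050 050 50 050 050 50 050 50 050 050 50 050, which concatenate to the answer.

5005005050050050500505005005050050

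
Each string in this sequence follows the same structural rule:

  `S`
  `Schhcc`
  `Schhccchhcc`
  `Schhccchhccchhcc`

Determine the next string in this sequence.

Every step adds chhcc to the end: s(k+1) = s(k)·chhcc.
Applying this once more to Schhccchhccchhcc:

Schhccchhccchhccchhcc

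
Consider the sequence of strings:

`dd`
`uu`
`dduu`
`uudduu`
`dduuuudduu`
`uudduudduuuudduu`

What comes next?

dduuuudduuuudduudduuuudduu

This is a Fibonacci-style word recurrence s(k) = s(k−2)·s(k−1): e.g. dd·uu = dduu.
Continuing: dduuuudduu · uudduudduuuudduu gives term 7.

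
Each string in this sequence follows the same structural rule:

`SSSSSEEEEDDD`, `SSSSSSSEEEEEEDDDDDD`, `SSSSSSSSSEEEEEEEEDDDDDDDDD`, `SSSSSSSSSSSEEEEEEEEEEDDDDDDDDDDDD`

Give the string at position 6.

Each string has the form S^{2n+3} E^{2n+2} D^{3n} (n = 1, 2, …).
For term 6, n = 6, so the run lengths are 15, 14, 18.

SSSSSSSSSSSSSSSEEEEEEEEEEEEEEDDDDDDDDDDDDDDDDDD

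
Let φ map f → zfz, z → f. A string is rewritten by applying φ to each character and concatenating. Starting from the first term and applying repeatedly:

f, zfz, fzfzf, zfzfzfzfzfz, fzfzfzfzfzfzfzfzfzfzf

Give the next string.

zfzfzfzfzfzfzfzfzfzfzfzfzfzfzfzfzfzfzfzfzfz

Replace each of the 21 characters of fzfzfzfzfzfzfzfzfzfzf in place — zfz f zfz f zfz f zfz f zfz f zfz f zfz f zfz f zfz f zfz f zfz — and concatenate.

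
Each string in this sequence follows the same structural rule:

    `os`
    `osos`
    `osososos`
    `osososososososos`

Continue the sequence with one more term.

s(k+1) = s(k)·s(k) — each term doubles the last.
One more doubling of osososososososos gives the answer.

osososososososososososososososos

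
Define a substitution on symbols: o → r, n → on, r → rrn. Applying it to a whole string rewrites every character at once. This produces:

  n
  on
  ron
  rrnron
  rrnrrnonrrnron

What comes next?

rrnrrnonrrnrrnonronrrnrrnonrrnron

Applying the rule to each of the 14 symbols of rrnrrnonrrnron gives the pieces rrn rrn on rrn rrn on r on rrn rrn on rrn r on, which concatenate to the answer.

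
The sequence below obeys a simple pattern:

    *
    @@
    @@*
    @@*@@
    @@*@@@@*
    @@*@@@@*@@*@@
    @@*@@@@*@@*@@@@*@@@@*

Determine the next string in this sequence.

@@*@@@@*@@*@@@@*@@@@*@@*@@@@*@@*@@

This is a Fibonacci-style word recurrence s(k) = s(k−1)·s(k−2): e.g. @@·* = @@*.
Continuing: @@*@@@@*@@*@@@@*@@@@* · @@*@@@@*@@*@@ gives term 8.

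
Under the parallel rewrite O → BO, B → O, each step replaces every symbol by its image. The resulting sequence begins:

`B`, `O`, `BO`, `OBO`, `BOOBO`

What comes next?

OBOBOOBO

Rewriting each symbol of BOOBO: B→O, O→BO, O→BO, B→O, O→BO, which concatenates to O BO BO O BO.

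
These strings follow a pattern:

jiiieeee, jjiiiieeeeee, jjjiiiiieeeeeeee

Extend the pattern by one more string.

Each string has the form j^{n-1} i^{n+1} e^{2n}, where the shown terms are n = 2, 3, 4.
For the next term, n = 5, so the run lengths are 4, 6, 10.

jjjjiiiiiieeeeeeeeee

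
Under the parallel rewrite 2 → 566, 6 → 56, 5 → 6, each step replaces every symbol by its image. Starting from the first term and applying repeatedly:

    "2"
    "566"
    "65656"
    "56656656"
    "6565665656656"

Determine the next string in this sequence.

Rewriting the 13 symbols of 6565665656656 one by one yields 56 6 56 6 56 56 6 56 6 56 56 6 56; concatenated:

566566565665665656656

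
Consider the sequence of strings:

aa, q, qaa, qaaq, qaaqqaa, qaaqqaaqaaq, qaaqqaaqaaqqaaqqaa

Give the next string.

This is a Fibonacci-style word recurrence s(k) = s(k−1)·s(k−2): e.g. q·aa = qaa.
The next term joins qaaqqaaqaaqqaaqqaa and qaaqqaaqaaq.

qaaqqaaqaaqqaaqqaaqaaqqaaqaaq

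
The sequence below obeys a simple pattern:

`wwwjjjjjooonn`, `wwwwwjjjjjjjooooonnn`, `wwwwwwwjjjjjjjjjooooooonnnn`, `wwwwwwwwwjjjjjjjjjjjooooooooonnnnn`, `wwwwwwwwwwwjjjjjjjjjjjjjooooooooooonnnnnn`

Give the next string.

wwwwwwwwwwwwwjjjjjjjjjjjjjjjooooooooooooonnnnnnn

Term n consists of 2n-1 w's, followed by 2n+1 j's, followed by 2n-1 o's, followed by n n's, where the shown terms are n = 2, 3, 4, 5, 6.
At n = 7 the blocks have lengths 13, 15, 13, 7.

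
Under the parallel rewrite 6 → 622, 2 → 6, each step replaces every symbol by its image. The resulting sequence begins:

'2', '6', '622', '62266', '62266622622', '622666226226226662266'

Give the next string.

Replace each of the 21 characters of 622666226226226662266 in place — 622 6 6 622 622 622 6 6 622 6 6 622 6 6 622 622 622 6 6 622 622 — and concatenate.

6226662262262266622666226662262262266622622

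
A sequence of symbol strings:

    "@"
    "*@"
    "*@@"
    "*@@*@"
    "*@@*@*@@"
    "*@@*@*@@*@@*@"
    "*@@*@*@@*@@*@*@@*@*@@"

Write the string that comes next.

From term 3 onward, concatenate the last term with the second-to-last: *@·@ = *@@, *@@·*@ = *@@*@, …
Continuing: *@@*@*@@*@@*@*@@*@*@@ · *@@*@*@@*@@*@ gives term 8.

*@@*@*@@*@@*@*@@*@*@@*@@*@*@@*@@*@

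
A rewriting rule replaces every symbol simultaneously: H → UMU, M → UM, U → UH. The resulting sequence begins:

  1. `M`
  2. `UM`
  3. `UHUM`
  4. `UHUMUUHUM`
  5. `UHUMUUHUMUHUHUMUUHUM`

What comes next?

Rewriting the 20 symbols of UHUMUUHUMUHUHUMUUHUM one by one yields UH UMU UH UM UH UH UMU UH UM UH UMU UH UMU UH UM UH UH UMU UH UM; concatenated:

UHUMUUHUMUHUHUMUUHUMUHUMUUHUMUUHUMUHUHUMUUHUM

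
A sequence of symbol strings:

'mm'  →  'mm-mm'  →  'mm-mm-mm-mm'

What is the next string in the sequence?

s(k+1) = s(k)·-·s(k) — each term doubles the last with '-' between the halves.
One more doubling of mm-mm-mm-mm gives the answer.

mm-mm-mm-mm-mm-mm-mm-mm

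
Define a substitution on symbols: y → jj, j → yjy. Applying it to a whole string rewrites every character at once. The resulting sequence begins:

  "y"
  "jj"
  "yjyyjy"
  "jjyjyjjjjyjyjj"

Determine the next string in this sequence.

Rewriting the 14 symbols of jjyjyjjjjyjyjj one by one yields yjy yjy jj yjy jj yjy yjy yjy yjy jj yjy jj yjy yjy; concatenated:

yjyyjyjjyjyjjyjyyjyyjyyjyjjyjyjjyjyyjy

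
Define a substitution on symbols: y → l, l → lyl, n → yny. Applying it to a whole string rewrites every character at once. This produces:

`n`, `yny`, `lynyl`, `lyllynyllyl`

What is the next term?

Apply φ to lyllynyllyl symbol by symbol: l→lyl, y→l, l→lyl, l→lyl, y→l, n→yny, y→l, l→lyl, l→lyl, y→l, l→lyl; joined: lyl l lyl lyl l yny l lyl lyl l lyl.

lylllyllyllynyllyllylllyl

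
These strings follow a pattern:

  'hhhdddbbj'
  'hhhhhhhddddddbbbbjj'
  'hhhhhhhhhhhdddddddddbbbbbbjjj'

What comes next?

Reading off run lengths: h runs 3, 7, 11; d runs 3, 6, 9; b runs 2, 4, 6; j runs 1, 2, 3 — each is linear in n (n = 1, 2, …).
Setting n = 4 gives 15, 12, 8, 4 characters in each block.

hhhhhhhhhhhhhhhddddddddddddbbbbbbbbjjjj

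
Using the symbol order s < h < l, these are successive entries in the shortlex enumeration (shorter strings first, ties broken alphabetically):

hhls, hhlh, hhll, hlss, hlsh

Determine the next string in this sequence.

The successor of hlsh increments the rightmost position that isn't already l and resets every position after it to s.

hlsl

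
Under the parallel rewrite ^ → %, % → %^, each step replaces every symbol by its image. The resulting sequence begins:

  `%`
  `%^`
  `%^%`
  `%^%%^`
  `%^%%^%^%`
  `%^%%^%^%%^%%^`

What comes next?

Applying the rule to each of the 13 symbols of %^%%^%^%%^%%^ gives the pieces %^ % %^ %^ % %^ % %^ %^ % %^ %^ %, which concatenate to the answer.

%^%%^%^%%^%%^%^%%^%^%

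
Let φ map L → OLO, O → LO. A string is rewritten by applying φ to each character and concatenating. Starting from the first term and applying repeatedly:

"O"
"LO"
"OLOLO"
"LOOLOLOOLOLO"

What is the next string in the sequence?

OLOLOLOOLOLOOLOLOLOOLOLOOLOLO

Rewriting each symbol of LOOLOLOOLOLO: L→OLO, O→LO, O→LO, L→OLO, O→LO, L→OLO, O→LO, O→LO, L→OLO, O→LO, L→OLO, O→LO, which concatenates to OLO LO LO OLO LO OLO LO LO OLO LO OLO LO.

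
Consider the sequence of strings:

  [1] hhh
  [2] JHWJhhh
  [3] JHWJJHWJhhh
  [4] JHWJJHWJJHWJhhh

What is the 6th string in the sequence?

Each term is the previous one with JHWJ prepended.
From JHWJJHWJJHWJhhh, 2 further steps: JHWJJHWJJHWJhhh → JHWJJHWJJHWJJHWJhhh → (answer).

JHWJJHWJJHWJJHWJJHWJhhh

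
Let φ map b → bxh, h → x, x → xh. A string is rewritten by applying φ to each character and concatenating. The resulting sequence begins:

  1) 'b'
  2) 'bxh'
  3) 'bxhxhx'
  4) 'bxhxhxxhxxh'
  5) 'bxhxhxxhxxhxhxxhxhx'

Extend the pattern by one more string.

bxhxhxxhxxhxhxxhxhxxhxxhxhxxhxxh

Replace each of the 19 characters of bxhxhxxhxxhxhxxhxhx in place — bxh xh x xh x xh xh x xh xh x xh x xh xh x xh x xh — and concatenate.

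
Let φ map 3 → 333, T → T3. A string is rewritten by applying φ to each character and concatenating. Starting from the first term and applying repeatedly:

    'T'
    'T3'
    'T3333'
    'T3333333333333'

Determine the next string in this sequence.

T3333333333333333333333333333333333333333

Applying the rule to each of the 14 symbols of T3333333333333 gives the pieces T3 333 333 333 333 333 333 333 333 333 333 333 333 333, which concatenate to the answer.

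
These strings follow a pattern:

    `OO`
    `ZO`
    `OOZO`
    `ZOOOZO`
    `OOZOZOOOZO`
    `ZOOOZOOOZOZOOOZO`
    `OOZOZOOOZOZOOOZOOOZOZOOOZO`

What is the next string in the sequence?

This is a Fibonacci-style word recurrence s(k) = s(k−2)·s(k−1): e.g. OO·ZO = OOZO.
So term 8 is ZOOOZOOOZOZOOOZO·OOZOZOOOZOZOOOZOOOZOZOOOZO.

ZOOOZOOOZOZOOOZOOOZOZOOOZOZOOOZOOOZOZOOOZO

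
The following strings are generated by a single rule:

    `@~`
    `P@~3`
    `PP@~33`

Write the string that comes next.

s(k+1) = P·s(k)·3, so each term gains P as a prefix and 3 as a suffix.
Applying this once more to PP@~33:

PPP@~333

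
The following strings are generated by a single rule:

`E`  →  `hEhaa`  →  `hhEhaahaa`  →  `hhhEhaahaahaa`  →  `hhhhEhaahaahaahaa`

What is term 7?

hhhhhhEhaahaahaahaahaahaa

s(k+1) = h·s(k)·haa, so each term gains h as a prefix and haa as a suffix.
From hhhhEhaahaahaahaa, 2 further steps: hhhhEhaahaahaahaa → hhhhhEhaahaahaahaahaa → (answer).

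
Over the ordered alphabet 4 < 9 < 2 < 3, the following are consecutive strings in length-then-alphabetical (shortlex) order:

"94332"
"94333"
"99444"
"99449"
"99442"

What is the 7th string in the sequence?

99494

Continuing the enumeration 2 steps past 99442: 99442 → 99443 → (answer).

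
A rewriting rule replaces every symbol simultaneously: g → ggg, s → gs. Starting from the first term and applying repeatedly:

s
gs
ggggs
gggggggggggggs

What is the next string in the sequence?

Rewriting the 14 symbols of gggggggggggggs one by one yields ggg ggg ggg ggg ggg ggg ggg ggg ggg ggg ggg ggg ggg gs; concatenated:

ggggggggggggggggggggggggggggggggggggggggs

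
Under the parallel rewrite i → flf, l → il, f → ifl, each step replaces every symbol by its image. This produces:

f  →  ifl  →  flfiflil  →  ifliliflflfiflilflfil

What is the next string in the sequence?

φ(ifliliflflfiflilflfil) expands symbol-by-symbol to flf ifl il flf il flf ifl il ifl il ifl flf ifl il flf il ifl il ifl flf il; joining the 21 pieces gives the next term.

flfiflilflfilflfiflilifliliflflfiflilflfilifliliflflfil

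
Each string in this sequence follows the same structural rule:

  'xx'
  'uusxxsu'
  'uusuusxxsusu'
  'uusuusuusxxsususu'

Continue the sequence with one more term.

uusuusuusuusxxsusususu

Each term wraps the previous one in uus on the left and su on the right.
One more step from uusuusuusxxsususu gives the answer.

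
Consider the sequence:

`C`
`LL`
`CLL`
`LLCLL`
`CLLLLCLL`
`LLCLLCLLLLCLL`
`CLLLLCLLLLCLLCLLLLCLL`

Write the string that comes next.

Each term (from the third on) is the two preceding terms concatenated in order: term 3 = C·LL = CLL.
So term 8 is LLCLLCLLLLCLL·CLLLLCLLLLCLLCLLLLCLL.

LLCLLCLLLLCLLCLLLLCLLLLCLLCLLLLCLL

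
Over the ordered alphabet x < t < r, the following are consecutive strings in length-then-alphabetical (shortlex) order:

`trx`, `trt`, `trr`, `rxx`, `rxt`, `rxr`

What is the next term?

rtx

Find the rightmost character of rxr below r, bump it to the next letter, and reset everything to its right to x.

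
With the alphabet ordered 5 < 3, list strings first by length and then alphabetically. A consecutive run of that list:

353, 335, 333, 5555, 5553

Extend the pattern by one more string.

Find the rightmost character of 5553 below 3, bump it to the next letter, and reset everything to its right to 5.

5535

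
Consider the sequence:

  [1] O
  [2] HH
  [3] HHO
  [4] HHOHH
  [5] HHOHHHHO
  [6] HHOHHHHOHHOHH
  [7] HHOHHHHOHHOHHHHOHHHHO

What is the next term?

This is a Fibonacci-style word recurrence s(k) = s(k−1)·s(k−2): e.g. HH·O = HHO.
Continuing: HHOHHHHOHHOHHHHOHHHHO · HHOHHHHOHHOHH gives term 8.

HHOHHHHOHHOHHHHOHHHHOHHOHHHHOHHOHH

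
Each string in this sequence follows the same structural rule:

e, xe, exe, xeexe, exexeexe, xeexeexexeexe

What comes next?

Each term (from the third on) is the two preceding terms concatenated in order: term 3 = e·xe = exe.
The next term joins exexeexe and xeexeexexeexe.

exexeexexeexeexexeexe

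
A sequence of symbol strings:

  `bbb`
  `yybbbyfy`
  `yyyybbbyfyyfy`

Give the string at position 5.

yyyyyyyybbbyfyyfyyfyyfy

Every step adds yy to the front and yfy to the end of the previous string.
From yyyybbbyfyyfy, 2 further steps: yyyybbbyfyyfy → yyyyyybbbyfyyfyyfy → (answer).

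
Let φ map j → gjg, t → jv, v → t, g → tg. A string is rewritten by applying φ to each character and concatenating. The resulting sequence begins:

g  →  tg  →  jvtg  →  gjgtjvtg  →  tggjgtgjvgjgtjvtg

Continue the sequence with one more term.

Applying the rule to each of the 17 symbols of tggjgtgjvgjgtjvtg gives the pieces jv tg tg gjg tg jv tg gjg t tg gjg tg jv gjg t jv tg, which concatenate to the answer.

jvtgtggjgtgjvtggjgttggjgtgjvgjgtjvtg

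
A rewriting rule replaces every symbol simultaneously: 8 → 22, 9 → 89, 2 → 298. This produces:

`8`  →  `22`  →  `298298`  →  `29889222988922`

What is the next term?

Replace each of the 14 characters of 29889222988922 in place — 298 89 22 22 89 298 298 298 89 22 22 89 298 298 — and concatenate.

2988922228929829829889222289298298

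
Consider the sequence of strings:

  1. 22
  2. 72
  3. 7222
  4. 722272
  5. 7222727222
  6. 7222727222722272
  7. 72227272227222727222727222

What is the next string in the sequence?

Each term (from the third on) is the previous term followed by the one before it: term 3 = 72·22 = 7222.
So term 8 is 72227272227222727222727222·7222727222722272.

722272722272227272227272227222727222722272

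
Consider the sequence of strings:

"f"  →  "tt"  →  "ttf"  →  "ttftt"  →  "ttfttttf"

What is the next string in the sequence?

This is a Fibonacci-style word recurrence s(k) = s(k−1)·s(k−2): e.g. tt·f = ttf.
The next term joins ttfttttf and ttftt.

ttfttttfttftt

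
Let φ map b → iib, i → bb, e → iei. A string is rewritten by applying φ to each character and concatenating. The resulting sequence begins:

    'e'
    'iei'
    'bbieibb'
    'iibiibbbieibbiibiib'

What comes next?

bbbbiibbbbbiibiibiibbbieibbiibiibbbbbiibbbbbiib

Applying the rule to each of the 19 symbols of iibiibbbieibbiibiib gives the pieces bb bb iib bb bb iib iib iib bb iei bb iib iib bb bb iib bb bb iib, which concatenate to the answer.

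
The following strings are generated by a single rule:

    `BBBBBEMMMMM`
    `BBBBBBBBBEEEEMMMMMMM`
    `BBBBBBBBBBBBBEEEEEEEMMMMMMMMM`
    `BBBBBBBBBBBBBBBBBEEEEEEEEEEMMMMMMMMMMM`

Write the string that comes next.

Each string has the form B^{4n+1} E^{3n-2} M^{2n+3} (n = 1, 2, …).
Setting n = 5 gives 21, 13, 13 characters in each block.

BBBBBBBBBBBBBBBBBBBBBEEEEEEEEEEEEEMMMMMMMMMMMMM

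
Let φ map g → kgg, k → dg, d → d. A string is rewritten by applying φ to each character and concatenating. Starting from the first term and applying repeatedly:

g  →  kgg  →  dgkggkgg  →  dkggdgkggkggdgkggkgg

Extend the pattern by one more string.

ddgkggkggdkggdgkggkggdgkggkggdkggdgkggkggdgkggkgg

Replace each of the 20 characters of dkggdgkggkggdgkggkgg in place — d dg kgg kgg d kgg dg kgg kgg dg kgg kgg d kgg dg kgg kgg dg kgg kgg — and concatenate.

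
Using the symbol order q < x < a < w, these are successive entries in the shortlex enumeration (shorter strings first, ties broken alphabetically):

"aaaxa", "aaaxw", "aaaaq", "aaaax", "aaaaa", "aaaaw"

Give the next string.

Find the rightmost character of aaaaw below w, bump it to the next letter, and reset everything to its right to q.

aaawq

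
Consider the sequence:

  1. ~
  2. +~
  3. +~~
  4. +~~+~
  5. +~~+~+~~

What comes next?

This is a Fibonacci-style word recurrence s(k) = s(k−1)·s(k−2): e.g. +~·~ = +~~.
So term 6 is +~~+~+~~·+~~+~.

+~~+~+~~+~~+~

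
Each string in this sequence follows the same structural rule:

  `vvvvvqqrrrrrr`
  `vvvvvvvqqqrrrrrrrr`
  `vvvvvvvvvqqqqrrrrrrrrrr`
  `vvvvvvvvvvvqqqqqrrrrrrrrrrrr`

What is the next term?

vvvvvvvvvvvvvqqqqqqrrrrrrrrrrrrrr

The n-th term is 2n+1 v's then n q's then 2n+2 r's, where the shown terms are n = 2, 3, 4, 5.
For the next term, n = 6, so the run lengths are 13, 6, 14.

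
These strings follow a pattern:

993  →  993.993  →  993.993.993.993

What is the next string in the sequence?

s(k+1) = s(k)·.·s(k) — each term doubles the last with '.' between the halves.
Doubling 993.993.993.993 with '.' between the halves:

993.993.993.993.993.993.993.993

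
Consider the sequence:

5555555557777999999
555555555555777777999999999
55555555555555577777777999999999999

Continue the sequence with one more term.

5555555555555555557777777777999999999999999

Reading off run lengths: 5 runs 9, 12, 15; 7 runs 4, 6, 8; 9 runs 6, 9, 12 — each is linear in n, where the shown terms are n = 2, 3, 4.
For the next term, n = 5, so the run lengths are 18, 10, 15.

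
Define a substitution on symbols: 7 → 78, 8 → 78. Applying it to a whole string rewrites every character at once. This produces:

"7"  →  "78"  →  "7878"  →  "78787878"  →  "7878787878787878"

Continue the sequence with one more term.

φ(7878787878787878) expands symbol-by-symbol to 78 78 78 78 78 78 78 78 78 78 78 78 78 78 78 78; joining the 16 pieces gives the next term.

78787878787878787878787878787878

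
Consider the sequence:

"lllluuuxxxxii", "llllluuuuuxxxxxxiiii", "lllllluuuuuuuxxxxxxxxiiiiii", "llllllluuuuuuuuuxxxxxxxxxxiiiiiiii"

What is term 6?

llllllllluuuuuuuuuuuuuxxxxxxxxxxxxxxiiiiiiiiiiii

Reading off run lengths: l runs 4, 5, 6, 7; u runs 3, 5, 7, 9; x runs 4, 6, 8, 10; i runs 2, 4, 6, 8 — each is linear in n (n = 1, 2, …).
At n = 6 the blocks have lengths 9, 13, 14, 12.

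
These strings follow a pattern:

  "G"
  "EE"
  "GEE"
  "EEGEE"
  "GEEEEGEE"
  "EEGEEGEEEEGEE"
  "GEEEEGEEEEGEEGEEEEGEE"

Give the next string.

EEGEEGEEEEGEEGEEEEGEEEEGEEGEEEEGEE

From term 3 onward, concatenate the second-to-last term with the last: G·EE = GEE, EE·GEE = EEGEE, …
The next term joins EEGEEGEEEEGEE and GEEEEGEEEEGEEGEEEEGEE.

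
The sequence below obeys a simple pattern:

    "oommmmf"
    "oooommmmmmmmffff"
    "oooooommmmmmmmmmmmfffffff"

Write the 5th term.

oooooooooommmmmmmmmmmmmmmmmmmmfffffffffffff

The n-th term is 2n o's then 4n m's then 3n-2 f's (n = 1, 2, …).
Setting n = 5 gives 10, 20, 13 characters in each block.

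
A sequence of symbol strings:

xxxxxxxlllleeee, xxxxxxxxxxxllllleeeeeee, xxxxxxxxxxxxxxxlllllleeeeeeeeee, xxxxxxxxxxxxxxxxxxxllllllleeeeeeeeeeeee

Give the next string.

Reading off run lengths: x runs 7, 11, 15, 19; l runs 4, 5, 6, 7; e runs 4, 7, 10, 13 — each is linear in n, where the shown terms are n = 2, 3, 4, 5.
For the next term, n = 6, so the run lengths are 23, 8, 16.

xxxxxxxxxxxxxxxxxxxxxxxlllllllleeeeeeeeeeeeeeee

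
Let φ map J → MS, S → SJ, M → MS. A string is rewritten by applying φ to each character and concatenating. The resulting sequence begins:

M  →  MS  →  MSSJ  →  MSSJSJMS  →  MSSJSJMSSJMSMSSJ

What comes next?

Replace each of the 16 characters of MSSJSJMSSJMSMSSJ in place — MS SJ SJ MS SJ MS MS SJ SJ MS MS SJ MS SJ SJ MS — and concatenate.

MSSJSJMSSJMSMSSJSJMSMSSJMSSJSJMS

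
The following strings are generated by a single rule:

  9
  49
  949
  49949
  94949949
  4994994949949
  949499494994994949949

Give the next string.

This is a Fibonacci-style word recurrence s(k) = s(k−2)·s(k−1): e.g. 9·49 = 949.
Continuing: 4994994949949 · 949499494994994949949 gives term 8.

4994994949949949499494994994949949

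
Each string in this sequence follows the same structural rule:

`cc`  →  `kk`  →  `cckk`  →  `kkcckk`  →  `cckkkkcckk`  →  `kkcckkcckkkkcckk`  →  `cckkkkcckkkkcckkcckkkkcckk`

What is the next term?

kkcckkcckkkkcckkcckkkkcckkkkcckkcckkkkcckk

Each term (from the third on) is the two preceding terms concatenated in order: term 3 = cc·kk = cckk.
Continuing: kkcckkcckkkkcckk · cckkkkcckkkkcckkcckkkkcckk gives term 8.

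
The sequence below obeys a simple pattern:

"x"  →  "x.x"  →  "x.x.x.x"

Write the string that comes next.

Each string is two copies of the previous one joined by '.'.
Doubling x.x.x.x with '.' between the halves:

x.x.x.x.x.x.x.x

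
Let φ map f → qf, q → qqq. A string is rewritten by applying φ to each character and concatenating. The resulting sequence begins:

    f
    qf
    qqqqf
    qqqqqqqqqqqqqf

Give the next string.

Replace each of the 14 characters of qqqqqqqqqqqqqf in place — qqq qqq qqq qqq qqq qqq qqq qqq qqq qqq qqq qqq qqq qf — and concatenate.

qqqqqqqqqqqqqqqqqqqqqqqqqqqqqqqqqqqqqqqqf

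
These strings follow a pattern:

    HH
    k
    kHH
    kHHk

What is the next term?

kHHkkHH

From term 3 onward, concatenate the last term with the second-to-last: k·HH = kHH, kHH·k = kHHk, …
The next term joins kHHk and kHH.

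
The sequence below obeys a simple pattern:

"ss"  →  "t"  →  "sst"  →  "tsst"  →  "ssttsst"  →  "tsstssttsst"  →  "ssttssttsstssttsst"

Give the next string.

tsstssttsstssttssttsstssttsst

From term 3 onward, concatenate the second-to-last term with the last: ss·t = sst, t·sst = tsst, …
The next term joins tsstssttsst and ssttssttsstssttsst.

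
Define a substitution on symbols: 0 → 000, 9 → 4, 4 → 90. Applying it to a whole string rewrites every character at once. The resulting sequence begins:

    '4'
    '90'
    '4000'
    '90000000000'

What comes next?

4000000000000000000000000000000

Rewriting each symbol of 90000000000: 9→4, 0→000, 0→000, 0→000, 0→000, 0→000, 0→000, 0→000, 0→000, 0→000, 0→000, which concatenates to 4 000 000 000 000 000 000 000 000 000 000.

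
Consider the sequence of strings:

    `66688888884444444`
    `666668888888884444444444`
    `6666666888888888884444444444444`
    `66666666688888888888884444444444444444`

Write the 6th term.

6666666666666888888888888888884444444444444444444444

Each string has the form 6^{2n-1} 8^{2n+3} 4^{3n+1}, where the shown terms are n = 2, 3, 4, 5.
Setting n = 7 gives 13, 17, 22 characters in each block.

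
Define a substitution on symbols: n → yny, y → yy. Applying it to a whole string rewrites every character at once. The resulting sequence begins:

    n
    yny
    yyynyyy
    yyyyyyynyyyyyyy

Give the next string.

yyyyyyyyyyyyyyynyyyyyyyyyyyyyyy

φ(yyyyyyynyyyyyyy) expands symbol-by-symbol to yy yy yy yy yy yy yy yny yy yy yy yy yy yy yy; joining the 15 pieces gives the next term.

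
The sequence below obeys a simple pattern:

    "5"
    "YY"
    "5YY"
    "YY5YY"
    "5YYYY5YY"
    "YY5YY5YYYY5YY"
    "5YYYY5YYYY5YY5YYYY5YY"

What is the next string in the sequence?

This is a Fibonacci-style word recurrence s(k) = s(k−2)·s(k−1): e.g. 5·YY = 5YY.
So term 8 is YY5YY5YYYY5YY·5YYYY5YYYY5YY5YYYY5YY.

YY5YY5YYYY5YY5YYYY5YYYY5YY5YYYY5YY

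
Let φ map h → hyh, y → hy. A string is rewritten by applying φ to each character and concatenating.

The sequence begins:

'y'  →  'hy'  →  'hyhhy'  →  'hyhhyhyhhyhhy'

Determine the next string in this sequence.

Applying the rule to each of the 13 symbols of hyhhyhyhhyhhy gives the pieces hyh hy hyh hyh hy hyh hy hyh hyh hy hyh hyh hy, which concatenate to the answer.

hyhhyhyhhyhhyhyhhyhyhhyhhyhyhhyhhy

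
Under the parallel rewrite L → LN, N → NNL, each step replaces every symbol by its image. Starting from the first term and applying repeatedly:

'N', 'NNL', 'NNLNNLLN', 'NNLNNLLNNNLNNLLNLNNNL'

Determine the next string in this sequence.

Replace each of the 21 characters of NNLNNLLNNNLNNLLNLNNNL in place — NNL NNL LN NNL NNL LN LN NNL NNL NNL LN NNL NNL LN LN NNL LN NNL NNL NNL LN — and concatenate.

NNLNNLLNNNLNNLLNLNNNLNNLNNLLNNNLNNLLNLNNNLLNNNLNNLNNLLN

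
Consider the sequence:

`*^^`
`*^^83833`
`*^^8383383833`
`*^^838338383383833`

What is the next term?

*^^83833838338383383833

Each term is the previous one with 83833 appended.
One more step from *^^838338383383833 gives the answer.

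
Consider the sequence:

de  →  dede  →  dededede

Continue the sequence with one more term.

s(k+1) = s(k)·s(k) — each term doubles the last.
Doubling dededede:

dededededededede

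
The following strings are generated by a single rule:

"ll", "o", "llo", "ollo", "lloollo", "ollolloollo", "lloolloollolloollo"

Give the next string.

Each term (from the third on) is the two preceding terms concatenated in order: term 3 = ll·o = llo.
Continuing: ollolloollo · lloolloollolloollo gives term 8.

ollolloollolloolloollolloollo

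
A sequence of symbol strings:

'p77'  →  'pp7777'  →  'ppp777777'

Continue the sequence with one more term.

pppp77777777

Reading off run lengths: p runs 1, 2, 3; 7 runs 2, 4, 6 — each is linear in n (n = 1, 2, …).
Setting n = 4 gives 4, 8 characters in each block.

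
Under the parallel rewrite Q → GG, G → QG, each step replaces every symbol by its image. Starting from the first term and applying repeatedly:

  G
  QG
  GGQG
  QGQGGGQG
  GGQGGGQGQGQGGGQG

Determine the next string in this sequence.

Applying the rule to each of the 16 symbols of GGQGGGQGQGQGGGQG gives the pieces QG QG GG QG QG QG GG QG GG QG GG QG QG QG GG QG, which concatenate to the answer.

QGQGGGQGQGQGGGQGGGQGGGQGQGQGGGQG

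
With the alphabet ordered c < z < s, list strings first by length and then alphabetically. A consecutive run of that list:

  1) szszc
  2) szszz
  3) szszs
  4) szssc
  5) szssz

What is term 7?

ssccc

Stepping forward 2 times from szssz: szssz → szsss, then the target.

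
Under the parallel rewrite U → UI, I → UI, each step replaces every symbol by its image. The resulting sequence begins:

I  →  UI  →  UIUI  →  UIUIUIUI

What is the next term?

UIUIUIUIUIUIUIUI

Apply φ to UIUIUIUI symbol by symbol: U→UI, I→UI, U→UI, I→UI, U→UI, I→UI, U→UI, I→UI; joined: UI UI UI UI UI UI UI UI.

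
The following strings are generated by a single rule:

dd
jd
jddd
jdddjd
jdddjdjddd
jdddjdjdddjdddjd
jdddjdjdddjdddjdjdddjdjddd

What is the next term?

jdddjdjdddjdddjdjdddjdjdddjdddjdjdddjdddjd

Each term (from the third on) is the previous term followed by the one before it: term 3 = jd·dd = jddd.
The next term joins jdddjdjdddjdddjdjdddjdjddd and jdddjdjdddjdddjd.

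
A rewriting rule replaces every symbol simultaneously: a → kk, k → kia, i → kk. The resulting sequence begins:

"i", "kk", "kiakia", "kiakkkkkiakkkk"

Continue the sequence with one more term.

kiakkkkkiakiakiakiakiakkkkkiakiakiakia

φ(kiakkkkkiakkkk) expands symbol-by-symbol to kia kk kk kia kia kia kia kia kk kk kia kia kia kia; joining the 14 pieces gives the next term.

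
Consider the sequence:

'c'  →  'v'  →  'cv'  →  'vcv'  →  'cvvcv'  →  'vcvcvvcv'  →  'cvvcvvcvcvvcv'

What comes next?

vcvcvvcvcvvcvvcvcvvcv

This is a Fibonacci-style word recurrence s(k) = s(k−2)·s(k−1): e.g. c·v = cv.
Continuing: vcvcvvcv · cvvcvvcvcvvcv gives term 8.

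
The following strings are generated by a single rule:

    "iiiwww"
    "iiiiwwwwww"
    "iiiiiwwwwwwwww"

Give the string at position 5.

iiiiiiiwwwwwwwwwwwwwww

Term n consists of n+2 i's, followed by 3n w's (n = 1, 2, …).
At n = 5 the blocks have lengths 7, 15.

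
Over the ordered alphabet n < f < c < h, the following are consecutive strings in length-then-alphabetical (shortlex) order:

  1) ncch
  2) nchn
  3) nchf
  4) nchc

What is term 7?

nhnf

Advancing 3 positions from nchc through nchc → nchh → nhnn reaches term 7.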